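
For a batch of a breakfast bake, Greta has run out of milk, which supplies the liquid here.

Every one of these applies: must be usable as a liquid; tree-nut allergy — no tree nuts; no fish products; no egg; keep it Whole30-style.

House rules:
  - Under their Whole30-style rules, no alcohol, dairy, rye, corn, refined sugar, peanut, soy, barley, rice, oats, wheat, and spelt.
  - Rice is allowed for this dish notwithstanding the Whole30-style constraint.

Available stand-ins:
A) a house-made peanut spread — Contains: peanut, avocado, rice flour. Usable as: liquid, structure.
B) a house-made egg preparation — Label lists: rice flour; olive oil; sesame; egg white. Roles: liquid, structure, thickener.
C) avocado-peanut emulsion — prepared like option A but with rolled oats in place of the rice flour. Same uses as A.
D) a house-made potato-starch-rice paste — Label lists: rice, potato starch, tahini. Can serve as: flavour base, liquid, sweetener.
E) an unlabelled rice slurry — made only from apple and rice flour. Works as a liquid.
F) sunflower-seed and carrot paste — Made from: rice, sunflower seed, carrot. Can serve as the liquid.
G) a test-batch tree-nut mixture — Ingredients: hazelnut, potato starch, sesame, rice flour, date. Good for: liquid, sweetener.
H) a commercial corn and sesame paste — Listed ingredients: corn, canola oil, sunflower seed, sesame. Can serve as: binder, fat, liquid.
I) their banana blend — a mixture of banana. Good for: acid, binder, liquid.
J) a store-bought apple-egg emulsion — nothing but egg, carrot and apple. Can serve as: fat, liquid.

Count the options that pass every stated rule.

4

A: has peanut, so not Whole30-style — out
B: has egg white, so not egg-free — out
C: has rolled oats, so not Whole30-style — no
D: rice is permitted under the Whole30-style carve-out; nothing else excluded — OK
E: rice is permitted under the Whole30-style carve-out; nothing else excluded — OK
F: rice is permitted under the Whole30-style carve-out; nothing else excluded — OK
G: has hazelnut, so not tree-nut-free — no
H: has corn, so not Whole30-style — out
I: only banana; none excluded — OK
J: has egg, so not egg-free — reject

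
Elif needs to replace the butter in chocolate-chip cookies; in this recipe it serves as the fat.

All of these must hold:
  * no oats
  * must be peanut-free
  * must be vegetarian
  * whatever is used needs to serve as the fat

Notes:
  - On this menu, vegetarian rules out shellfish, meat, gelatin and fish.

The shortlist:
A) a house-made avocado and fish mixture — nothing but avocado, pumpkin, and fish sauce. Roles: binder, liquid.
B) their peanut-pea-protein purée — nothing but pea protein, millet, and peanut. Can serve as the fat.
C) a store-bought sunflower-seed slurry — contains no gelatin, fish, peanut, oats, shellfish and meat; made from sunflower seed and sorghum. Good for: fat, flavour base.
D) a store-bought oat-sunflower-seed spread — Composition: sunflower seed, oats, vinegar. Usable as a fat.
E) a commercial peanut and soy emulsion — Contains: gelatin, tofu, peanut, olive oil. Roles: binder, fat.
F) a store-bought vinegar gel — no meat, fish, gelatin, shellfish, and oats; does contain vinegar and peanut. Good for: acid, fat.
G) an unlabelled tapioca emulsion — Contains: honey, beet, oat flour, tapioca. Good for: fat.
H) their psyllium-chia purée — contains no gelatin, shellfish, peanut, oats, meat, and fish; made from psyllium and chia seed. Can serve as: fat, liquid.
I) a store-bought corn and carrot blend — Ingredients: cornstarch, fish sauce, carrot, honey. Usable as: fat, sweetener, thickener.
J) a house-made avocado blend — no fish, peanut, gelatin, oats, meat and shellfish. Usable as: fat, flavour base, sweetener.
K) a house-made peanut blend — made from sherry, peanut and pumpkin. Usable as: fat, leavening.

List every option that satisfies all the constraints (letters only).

A: not usable as a fat; has fish sauce, so not vegetarian — no
B: has peanut, so not peanut-free — reject
C: all constraints satisfied — valid
D: has oats, so not oat-free — reject
E: has gelatin, so not vegetarian; has peanut, so not peanut-free — reject
F: has peanut, so not peanut-free — reject
G: has oat flour, so not oat-free — no
H: no peanut, no oats — OK
I: has fish sauce, so not vegetarian — no
J: works as a fat, no oats, vegetarian — valid
K: has peanut, so not peanut-free — no

C, H, J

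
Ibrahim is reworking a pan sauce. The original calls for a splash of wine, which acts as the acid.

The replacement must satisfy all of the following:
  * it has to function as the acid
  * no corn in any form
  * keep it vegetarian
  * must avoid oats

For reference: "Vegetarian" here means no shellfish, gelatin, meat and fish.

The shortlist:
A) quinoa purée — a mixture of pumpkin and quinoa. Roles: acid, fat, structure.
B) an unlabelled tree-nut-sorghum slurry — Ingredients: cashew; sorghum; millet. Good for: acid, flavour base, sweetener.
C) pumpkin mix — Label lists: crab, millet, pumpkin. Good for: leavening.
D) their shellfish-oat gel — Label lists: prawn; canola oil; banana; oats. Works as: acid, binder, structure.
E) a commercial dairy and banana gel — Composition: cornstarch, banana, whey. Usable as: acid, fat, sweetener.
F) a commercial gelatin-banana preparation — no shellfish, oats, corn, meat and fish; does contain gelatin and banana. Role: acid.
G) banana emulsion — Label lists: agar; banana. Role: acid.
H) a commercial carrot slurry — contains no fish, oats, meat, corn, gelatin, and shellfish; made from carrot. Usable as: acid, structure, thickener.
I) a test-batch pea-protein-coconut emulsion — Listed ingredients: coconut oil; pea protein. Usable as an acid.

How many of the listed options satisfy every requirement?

A: only pumpkin and quinoa; none excluded — OK
B: works as an acid, no corn, no oats — keep
C: not usable as an acid; has crab, so not vegetarian — out
D: has prawn, so not vegetarian; has oats, so not oat-free — no
E: has cornstarch, so not corn-free — reject
F: has gelatin, so not vegetarian — reject
G: only banana and agar; none excluded — valid
H: nothing on the exclusion list — keep
I: only coconut oil and pea protein; none excluded — OK

5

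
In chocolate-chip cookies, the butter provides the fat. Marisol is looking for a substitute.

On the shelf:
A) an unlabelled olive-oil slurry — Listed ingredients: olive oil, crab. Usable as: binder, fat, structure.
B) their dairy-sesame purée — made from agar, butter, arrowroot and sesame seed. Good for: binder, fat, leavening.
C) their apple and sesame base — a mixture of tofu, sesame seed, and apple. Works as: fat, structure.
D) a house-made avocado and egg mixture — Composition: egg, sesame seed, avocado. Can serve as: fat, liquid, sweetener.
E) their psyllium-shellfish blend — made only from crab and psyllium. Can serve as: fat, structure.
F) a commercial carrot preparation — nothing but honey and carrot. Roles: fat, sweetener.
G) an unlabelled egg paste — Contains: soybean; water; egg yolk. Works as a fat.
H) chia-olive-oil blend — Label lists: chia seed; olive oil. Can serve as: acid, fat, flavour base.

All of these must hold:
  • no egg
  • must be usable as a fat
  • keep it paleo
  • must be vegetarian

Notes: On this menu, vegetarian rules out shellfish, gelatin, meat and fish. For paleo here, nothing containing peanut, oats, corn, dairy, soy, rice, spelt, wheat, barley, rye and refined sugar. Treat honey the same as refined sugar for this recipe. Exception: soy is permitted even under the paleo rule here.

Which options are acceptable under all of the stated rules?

C, H

A: has crab, so not vegetarian — reject
B: has butter, so not paleo — out
C: soy is permitted under the paleo carve-out; nothing else excluded — keep
D: has egg, so not egg-free — reject
E: has crab, so not vegetarian — reject
F: has honey, so not paleo — no
G: has egg yolk, so not egg-free — reject
H: vegetarian, no egg — OK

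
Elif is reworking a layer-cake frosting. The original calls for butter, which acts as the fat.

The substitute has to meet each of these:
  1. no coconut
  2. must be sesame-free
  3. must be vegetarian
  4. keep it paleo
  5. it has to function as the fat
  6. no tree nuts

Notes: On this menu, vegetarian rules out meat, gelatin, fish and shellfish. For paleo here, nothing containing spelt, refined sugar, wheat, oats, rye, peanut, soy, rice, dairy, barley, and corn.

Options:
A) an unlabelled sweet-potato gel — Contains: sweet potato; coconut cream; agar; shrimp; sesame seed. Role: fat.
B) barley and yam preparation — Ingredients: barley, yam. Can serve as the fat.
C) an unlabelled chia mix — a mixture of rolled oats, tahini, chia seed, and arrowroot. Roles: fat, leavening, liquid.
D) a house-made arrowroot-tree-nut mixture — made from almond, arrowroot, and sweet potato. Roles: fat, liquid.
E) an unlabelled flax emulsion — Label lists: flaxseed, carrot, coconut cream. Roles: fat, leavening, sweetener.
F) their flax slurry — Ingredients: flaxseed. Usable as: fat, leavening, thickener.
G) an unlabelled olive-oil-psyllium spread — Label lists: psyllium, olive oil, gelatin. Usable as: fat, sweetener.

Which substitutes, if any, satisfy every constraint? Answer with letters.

F

A: has shrimp, so not vegetarian; has sesame seed, so not sesame-free (and 1 more) — reject
B: has barley, so not paleo — reject
C: has rolled oats, so not paleo; has tahini, so not sesame-free — out
D: has almond, so not tree-nut-free — out
E: has coconut cream, so not coconut-free — out
F: only flaxseed; none excluded — valid
G: has gelatin, so not vegetarian — out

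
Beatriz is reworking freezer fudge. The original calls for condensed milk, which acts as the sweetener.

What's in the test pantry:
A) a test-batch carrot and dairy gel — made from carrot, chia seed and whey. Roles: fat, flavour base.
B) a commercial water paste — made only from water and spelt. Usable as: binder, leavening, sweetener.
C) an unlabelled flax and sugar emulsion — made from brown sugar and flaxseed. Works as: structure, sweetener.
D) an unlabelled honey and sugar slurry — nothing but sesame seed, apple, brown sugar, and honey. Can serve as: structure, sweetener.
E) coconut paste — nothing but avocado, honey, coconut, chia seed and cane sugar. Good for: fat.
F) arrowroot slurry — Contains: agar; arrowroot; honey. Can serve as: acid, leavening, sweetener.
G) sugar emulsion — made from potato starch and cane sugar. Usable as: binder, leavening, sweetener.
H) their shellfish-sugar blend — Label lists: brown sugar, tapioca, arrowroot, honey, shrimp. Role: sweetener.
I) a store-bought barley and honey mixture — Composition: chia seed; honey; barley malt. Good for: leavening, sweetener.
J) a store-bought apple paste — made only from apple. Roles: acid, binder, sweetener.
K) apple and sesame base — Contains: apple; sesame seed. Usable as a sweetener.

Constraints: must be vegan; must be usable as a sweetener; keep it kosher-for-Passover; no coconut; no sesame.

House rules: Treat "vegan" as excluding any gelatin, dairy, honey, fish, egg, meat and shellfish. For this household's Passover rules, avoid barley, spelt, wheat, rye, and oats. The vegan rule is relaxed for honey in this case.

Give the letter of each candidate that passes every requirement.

A: not usable as a sweetener; has whey, so not vegan — reject
B: has spelt, so not kosher-for-Passover — no
C: nothing on the exclusion list — OK
D: has sesame seed, so not sesame-free — reject
E: not usable as a sweetener; has coconut, so not coconut-free — out
F: honey is permitted under the vegan carve-out; nothing else excluded — valid
G: every rule checks out — OK
H: has shrimp, so not vegan — reject
I: has barley malt, so not kosher-for-Passover — no
J: only apple; none excluded — OK
K: has sesame seed, so not sesame-free — reject

C, F, G, J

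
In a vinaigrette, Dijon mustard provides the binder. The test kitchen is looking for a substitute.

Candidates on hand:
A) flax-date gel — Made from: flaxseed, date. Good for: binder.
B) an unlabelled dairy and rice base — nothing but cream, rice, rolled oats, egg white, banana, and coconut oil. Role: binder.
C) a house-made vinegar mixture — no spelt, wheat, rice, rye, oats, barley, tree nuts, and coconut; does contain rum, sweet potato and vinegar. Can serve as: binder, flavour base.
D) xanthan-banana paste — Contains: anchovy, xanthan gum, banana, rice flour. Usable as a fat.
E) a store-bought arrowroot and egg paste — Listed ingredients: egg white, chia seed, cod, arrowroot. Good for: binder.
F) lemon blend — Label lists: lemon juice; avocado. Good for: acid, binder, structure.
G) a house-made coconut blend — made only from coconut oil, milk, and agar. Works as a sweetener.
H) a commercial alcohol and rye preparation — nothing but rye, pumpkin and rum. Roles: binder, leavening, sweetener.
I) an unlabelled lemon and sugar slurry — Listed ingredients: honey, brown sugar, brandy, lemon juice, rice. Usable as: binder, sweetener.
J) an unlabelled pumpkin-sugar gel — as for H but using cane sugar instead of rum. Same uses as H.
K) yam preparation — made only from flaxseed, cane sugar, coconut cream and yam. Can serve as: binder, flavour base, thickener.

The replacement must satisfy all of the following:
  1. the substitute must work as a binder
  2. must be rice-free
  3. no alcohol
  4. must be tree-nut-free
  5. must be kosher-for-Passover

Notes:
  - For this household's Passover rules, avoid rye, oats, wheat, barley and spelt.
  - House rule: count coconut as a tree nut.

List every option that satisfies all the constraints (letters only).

A, E, F

A: only date and flaxseed; none excluded — valid
B: has rolled oats, so not kosher-for-Passover; has rice, so not rice-free (and 1 more) — out
C: has rum, so not alcohol-free — out
D: not usable as a binder; has rice flour, so not rice-free — reject
E: egg white and cod etc. — none of it excluded — keep
F: only avocado and lemon juice; none excluded — OK
G: not usable as a binder; has coconut oil, so not tree-nut-free — no
H: has rye, so not kosher-for-Passover; has rum, so not alcohol-free — reject
I: has brandy, so not alcohol-free; has rice, so not rice-free — reject
J: has rye, so not kosher-for-Passover — no
K: has coconut cream, so not tree-nut-free — out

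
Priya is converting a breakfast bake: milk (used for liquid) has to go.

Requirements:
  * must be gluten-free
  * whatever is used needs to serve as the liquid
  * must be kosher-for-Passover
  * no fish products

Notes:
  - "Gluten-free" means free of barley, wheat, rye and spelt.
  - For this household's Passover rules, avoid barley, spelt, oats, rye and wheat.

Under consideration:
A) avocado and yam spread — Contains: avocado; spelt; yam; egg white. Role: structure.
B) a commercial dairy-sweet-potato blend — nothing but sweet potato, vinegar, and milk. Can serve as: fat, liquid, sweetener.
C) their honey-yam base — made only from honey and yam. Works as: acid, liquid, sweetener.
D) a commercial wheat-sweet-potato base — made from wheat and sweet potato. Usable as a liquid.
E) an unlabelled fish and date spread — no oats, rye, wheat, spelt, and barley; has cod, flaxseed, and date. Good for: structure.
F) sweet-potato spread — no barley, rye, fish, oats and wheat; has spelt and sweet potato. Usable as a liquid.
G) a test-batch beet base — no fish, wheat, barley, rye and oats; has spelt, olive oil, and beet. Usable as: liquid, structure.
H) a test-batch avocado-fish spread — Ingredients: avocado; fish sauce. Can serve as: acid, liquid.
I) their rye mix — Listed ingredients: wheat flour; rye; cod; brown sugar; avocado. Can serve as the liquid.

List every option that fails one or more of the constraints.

A: not usable as a liquid; has spelt, so not gluten-free (and 1 more) — out
B: only milk, sweet potato and vinegar; none excluded — keep
C: no fish, kosher-for-Passover — valid
D: has wheat, so not gluten-free; has wheat, so not kosher-for-Passover — out
E: not usable as a liquid; has cod, so not fish-free — out
F: has spelt, so not gluten-free; has spelt, so not kosher-for-Passover — out
G: has spelt, so not gluten-free; has spelt, so not kosher-for-Passover — no
H: has fish sauce, so not fish-free — reject
I: has rye, so not gluten-free; has rye, so not kosher-for-Passover (and 1 more) — reject

A, D, E, F, G, H, I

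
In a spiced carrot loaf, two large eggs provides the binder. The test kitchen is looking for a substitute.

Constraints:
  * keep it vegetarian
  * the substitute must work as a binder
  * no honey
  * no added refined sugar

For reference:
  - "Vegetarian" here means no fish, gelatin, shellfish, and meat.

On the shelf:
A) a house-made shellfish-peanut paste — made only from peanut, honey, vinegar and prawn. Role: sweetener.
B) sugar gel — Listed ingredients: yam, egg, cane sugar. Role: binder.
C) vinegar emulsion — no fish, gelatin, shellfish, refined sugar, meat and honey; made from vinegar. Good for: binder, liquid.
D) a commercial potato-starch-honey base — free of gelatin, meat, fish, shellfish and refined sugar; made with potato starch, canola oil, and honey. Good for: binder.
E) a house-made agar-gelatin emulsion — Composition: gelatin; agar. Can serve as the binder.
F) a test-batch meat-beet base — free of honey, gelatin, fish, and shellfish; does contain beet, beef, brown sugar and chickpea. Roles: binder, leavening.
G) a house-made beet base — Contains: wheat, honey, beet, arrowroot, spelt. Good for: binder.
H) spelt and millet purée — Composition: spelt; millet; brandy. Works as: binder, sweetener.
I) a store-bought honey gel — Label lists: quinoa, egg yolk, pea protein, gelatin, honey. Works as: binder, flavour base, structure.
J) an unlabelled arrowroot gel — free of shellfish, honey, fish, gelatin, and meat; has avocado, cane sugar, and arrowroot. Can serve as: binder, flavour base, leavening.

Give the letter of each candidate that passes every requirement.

A: not usable as a binder; has prawn, so not vegetarian (and 1 more) — reject
B: has cane sugar, so not no-added-sugar — out
C: works as a binder, no honey, vegetarian — valid
D: has honey, so not honey-free — reject
E: has gelatin, so not vegetarian — reject
F: has beef, so not vegetarian; has brown sugar, so not no-added-sugar — out
G: has honey, so not honey-free — out
H: only brandy, spelt, and millet; none excluded — valid
I: has gelatin, so not vegetarian; has honey, so not honey-free — no
J: has cane sugar, so not no-added-sugar — out

C, H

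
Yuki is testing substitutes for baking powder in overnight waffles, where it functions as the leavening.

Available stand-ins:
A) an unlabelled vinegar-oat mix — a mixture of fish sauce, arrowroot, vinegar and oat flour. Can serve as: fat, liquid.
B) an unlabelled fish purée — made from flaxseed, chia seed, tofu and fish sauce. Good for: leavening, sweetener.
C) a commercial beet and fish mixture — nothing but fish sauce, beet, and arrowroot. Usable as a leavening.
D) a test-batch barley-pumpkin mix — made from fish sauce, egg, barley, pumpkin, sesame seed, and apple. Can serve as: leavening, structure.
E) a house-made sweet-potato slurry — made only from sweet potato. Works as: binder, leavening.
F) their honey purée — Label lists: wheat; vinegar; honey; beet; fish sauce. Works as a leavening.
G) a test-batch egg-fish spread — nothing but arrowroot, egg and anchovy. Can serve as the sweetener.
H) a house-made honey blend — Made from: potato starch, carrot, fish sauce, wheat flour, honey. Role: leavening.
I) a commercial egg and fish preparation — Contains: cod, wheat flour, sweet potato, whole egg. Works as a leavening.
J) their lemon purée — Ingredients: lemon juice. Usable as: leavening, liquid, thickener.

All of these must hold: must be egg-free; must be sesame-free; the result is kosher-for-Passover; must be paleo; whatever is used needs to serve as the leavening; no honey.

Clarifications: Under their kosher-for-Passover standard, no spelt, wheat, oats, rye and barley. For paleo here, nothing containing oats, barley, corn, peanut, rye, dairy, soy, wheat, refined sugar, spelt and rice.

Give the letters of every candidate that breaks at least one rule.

A: not usable as a leavening; has oat flour, so not kosher-for-Passover (and 1 more) — reject
B: has tofu, so not paleo — reject
C: only fish sauce, arrowroot and beet; none excluded — valid
D: has barley, so not kosher-for-Passover; has barley, so not paleo (and 2 more) — out
E: works as a leavening, kosher-for-Passover, no egg — valid
F: has wheat, so not kosher-for-Passover; has wheat, so not paleo (and 1 more) — out
G: not usable as a leavening; has egg, so not egg-free — no
H: has wheat flour, so not kosher-for-Passover; has wheat flour, so not paleo (and 1 more) — reject
I: has wheat flour, so not kosher-for-Passover; has wheat flour, so not paleo (and 1 more) — reject
J: only lemon juice; none excluded — valid

A, B, D, F, G, H, I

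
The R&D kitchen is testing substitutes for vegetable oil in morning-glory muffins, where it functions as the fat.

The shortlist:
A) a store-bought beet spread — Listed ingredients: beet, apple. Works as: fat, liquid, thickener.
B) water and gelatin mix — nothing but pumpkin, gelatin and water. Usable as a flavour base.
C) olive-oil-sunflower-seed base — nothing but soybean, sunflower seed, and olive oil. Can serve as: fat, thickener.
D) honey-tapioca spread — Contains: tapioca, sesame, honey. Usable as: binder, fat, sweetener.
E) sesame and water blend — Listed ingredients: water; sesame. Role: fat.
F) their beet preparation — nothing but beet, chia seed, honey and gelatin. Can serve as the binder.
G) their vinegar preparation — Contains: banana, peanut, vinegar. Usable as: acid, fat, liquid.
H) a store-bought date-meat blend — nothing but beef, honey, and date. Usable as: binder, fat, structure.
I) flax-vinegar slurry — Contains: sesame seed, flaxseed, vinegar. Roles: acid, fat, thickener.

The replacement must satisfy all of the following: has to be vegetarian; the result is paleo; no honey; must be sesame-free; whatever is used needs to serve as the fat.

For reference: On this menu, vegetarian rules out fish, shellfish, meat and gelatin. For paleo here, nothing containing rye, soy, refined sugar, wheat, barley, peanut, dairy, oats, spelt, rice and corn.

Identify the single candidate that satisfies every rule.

A: only apple and beet; none excluded — OK
B: not usable as a fat; has gelatin, so not vegetarian — reject
C: has soybean, so not paleo — reject
D: has honey, so not honey-free; has sesame, so not sesame-free — no
E: has sesame, so not sesame-free — reject
F: not usable as a fat; has gelatin, so not vegetarian (and 1 more) — reject
G: has peanut, so not paleo — out
H: has beef, so not vegetarian; has honey, so not honey-free — no
I: has sesame seed, so not sesame-free — out

A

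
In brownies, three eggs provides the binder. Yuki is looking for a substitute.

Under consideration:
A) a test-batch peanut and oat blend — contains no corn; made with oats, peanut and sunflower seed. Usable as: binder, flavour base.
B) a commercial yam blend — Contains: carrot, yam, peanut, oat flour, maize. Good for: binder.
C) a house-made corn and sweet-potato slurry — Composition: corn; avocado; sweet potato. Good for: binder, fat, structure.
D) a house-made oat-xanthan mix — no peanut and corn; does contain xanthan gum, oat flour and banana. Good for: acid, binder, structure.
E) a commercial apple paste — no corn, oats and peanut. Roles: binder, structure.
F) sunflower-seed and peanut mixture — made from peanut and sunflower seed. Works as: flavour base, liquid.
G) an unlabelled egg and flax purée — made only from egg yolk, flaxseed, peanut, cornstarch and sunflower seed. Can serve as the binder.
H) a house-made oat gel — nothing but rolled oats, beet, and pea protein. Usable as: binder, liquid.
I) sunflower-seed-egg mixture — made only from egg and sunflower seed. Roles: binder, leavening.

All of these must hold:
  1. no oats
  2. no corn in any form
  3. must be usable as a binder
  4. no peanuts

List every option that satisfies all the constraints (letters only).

A: has oats, so not oat-free; has peanut, so not peanut-free — reject
B: has oat flour, so not oat-free; has peanut, so not peanut-free (and 1 more) — out
C: has corn, so not corn-free — reject
D: has oat flour, so not oat-free — reject
E: works as a binder, no oats, no peanut — OK
F: not usable as a binder; has peanut, so not peanut-free — reject
G: has peanut, so not peanut-free; has cornstarch, so not corn-free — out
H: has rolled oats, so not oat-free — no
I: only egg and sunflower seed; none excluded — OK

E, I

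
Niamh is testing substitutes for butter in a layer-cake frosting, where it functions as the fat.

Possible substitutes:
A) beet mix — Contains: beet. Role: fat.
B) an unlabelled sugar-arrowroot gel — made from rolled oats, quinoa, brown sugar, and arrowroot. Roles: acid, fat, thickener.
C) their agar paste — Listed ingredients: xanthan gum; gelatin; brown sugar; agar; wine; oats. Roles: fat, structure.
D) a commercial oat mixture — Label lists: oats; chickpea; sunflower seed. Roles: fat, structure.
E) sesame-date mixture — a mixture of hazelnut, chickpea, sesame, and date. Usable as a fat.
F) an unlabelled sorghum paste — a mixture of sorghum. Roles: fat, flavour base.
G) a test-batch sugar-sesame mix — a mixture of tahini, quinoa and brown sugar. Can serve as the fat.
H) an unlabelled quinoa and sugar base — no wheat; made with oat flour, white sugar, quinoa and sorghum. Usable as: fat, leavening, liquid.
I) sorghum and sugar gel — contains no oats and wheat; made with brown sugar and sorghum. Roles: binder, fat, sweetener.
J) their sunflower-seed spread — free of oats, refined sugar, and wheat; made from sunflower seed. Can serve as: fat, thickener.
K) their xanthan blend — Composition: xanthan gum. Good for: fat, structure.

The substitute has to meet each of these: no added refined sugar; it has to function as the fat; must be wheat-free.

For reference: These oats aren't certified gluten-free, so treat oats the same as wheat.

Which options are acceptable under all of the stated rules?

A, E, F, J, K

A: every rule checks out — OK
B: has rolled oats, so not wheat-free; has brown sugar, so not no-added-sugar — reject
C: has oats, so not wheat-free; has brown sugar, so not no-added-sugar — reject
D: has oats, so not wheat-free — reject
E: nothing on the exclusion list — valid
F: all constraints satisfied — valid
G: has brown sugar, so not no-added-sugar — no
H: has oat flour, so not wheat-free; has white sugar, so not no-added-sugar — out
I: has brown sugar, so not no-added-sugar — out
J: every rule checks out — OK
K: works as a fat, no refined sugar, wheat-free — OK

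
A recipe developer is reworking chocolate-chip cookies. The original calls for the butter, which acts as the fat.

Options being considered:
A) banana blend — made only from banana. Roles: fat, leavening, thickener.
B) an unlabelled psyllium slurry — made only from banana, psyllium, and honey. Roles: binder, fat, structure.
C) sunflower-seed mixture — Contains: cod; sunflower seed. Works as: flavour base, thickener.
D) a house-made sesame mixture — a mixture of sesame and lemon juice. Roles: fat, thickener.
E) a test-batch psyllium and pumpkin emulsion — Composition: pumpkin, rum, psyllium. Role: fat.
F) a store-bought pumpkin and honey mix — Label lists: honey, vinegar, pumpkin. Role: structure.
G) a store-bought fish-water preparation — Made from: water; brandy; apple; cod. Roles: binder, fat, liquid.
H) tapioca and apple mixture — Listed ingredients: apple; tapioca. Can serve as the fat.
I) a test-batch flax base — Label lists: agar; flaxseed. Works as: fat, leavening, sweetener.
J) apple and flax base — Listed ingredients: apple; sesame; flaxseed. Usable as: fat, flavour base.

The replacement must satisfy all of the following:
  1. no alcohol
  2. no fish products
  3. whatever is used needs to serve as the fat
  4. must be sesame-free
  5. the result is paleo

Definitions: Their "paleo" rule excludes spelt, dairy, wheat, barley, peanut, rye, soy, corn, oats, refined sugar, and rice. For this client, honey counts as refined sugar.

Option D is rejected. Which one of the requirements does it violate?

usable as a fat: satisfied
paleo: satisfied
fish-free: satisfied
sesame-free: has sesame — fails
alcohol-free: satisfied

sesame-free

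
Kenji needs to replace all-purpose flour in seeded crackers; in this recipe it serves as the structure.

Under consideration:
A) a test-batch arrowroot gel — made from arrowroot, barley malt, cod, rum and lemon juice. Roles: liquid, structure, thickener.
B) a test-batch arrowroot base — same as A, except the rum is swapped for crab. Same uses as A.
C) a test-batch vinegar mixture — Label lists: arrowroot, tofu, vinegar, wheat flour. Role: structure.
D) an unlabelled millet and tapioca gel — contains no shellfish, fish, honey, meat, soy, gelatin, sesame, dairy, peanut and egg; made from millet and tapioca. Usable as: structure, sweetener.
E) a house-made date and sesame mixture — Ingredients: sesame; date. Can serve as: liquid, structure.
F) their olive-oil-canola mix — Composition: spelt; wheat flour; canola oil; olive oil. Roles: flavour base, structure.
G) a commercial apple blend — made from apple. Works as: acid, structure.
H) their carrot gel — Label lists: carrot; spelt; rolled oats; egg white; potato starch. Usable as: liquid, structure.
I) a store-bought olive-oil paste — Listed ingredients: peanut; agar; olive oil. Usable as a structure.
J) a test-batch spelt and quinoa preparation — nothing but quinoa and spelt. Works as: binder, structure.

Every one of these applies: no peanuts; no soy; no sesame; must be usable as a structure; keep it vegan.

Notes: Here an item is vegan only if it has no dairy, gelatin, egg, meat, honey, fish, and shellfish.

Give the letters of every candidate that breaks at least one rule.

A: has cod, so not vegan — reject
B: has cod, so not vegan — no
C: has tofu, so not soy-free — no
D: every rule checks out — OK
E: has sesame, so not sesame-free — out
F: spelt and wheat flour etc. — none of it excluded — OK
G: all constraints satisfied — valid
H: has egg white, so not vegan — no
I: has peanut, so not peanut-free — out
J: works as a structure, vegan, no peanut — valid

A, B, C, E, H, I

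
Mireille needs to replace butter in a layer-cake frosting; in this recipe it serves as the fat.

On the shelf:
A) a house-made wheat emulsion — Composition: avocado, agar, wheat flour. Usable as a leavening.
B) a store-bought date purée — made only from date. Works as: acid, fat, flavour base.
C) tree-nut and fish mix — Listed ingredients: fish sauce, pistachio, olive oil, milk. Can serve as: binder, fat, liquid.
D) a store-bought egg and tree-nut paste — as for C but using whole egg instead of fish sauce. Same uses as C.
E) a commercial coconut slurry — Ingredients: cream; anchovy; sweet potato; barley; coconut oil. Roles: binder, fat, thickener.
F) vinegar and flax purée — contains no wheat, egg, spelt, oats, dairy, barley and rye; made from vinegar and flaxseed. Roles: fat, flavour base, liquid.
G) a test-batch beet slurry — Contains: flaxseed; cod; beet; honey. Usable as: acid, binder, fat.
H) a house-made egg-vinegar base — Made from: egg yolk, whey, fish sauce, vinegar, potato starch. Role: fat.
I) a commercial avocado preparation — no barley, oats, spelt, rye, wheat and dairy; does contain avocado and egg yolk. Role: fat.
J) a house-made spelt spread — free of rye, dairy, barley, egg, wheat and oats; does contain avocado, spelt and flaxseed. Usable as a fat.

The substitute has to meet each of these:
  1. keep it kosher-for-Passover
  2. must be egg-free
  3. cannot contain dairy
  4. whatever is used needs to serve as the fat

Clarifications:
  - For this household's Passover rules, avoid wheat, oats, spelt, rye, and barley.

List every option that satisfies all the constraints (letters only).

B, F, G

A: not usable as a fat; has wheat flour, so not kosher-for-Passover — reject
B: only date; none excluded — keep
C: has milk, so not dairy-free — no
D: has milk, so not dairy-free; has whole egg, so not egg-free — no
E: has barley, so not kosher-for-Passover; has cream, so not dairy-free — out
F: no egg, kosher-for-Passover — keep
G: no dairy, no egg — OK
H: has whey, so not dairy-free; has egg yolk, so not egg-free — no
I: has egg yolk, so not egg-free — out
J: has spelt, so not kosher-for-Passover — no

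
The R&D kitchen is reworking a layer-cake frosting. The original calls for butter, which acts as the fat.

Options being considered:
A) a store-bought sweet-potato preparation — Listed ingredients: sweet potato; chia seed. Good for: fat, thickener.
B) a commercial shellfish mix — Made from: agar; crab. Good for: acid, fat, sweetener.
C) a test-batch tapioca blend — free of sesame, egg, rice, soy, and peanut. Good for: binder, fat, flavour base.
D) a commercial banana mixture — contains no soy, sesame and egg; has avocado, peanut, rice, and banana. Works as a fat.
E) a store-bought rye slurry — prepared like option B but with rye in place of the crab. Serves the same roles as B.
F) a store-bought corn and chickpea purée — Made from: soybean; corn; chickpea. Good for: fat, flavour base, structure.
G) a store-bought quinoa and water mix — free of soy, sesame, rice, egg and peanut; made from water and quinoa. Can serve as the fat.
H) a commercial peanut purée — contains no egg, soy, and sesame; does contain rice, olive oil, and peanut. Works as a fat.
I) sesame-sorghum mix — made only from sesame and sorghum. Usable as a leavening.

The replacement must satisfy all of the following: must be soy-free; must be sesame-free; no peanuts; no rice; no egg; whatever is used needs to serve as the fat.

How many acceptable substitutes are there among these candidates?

5

A: only chia seed and sweet potato; none excluded — OK
B: no rice, no peanut — valid
C: all constraints satisfied — keep
D: has rice, so not rice-free; has peanut, so not peanut-free — out
E: works as a fat, no rice, no peanut — OK
F: has soybean, so not soy-free — no
G: works as a fat, no rice, no soy — keep
H: has rice, so not rice-free; has peanut, so not peanut-free — no
I: not usable as a fat; has sesame, so not sesame-free — no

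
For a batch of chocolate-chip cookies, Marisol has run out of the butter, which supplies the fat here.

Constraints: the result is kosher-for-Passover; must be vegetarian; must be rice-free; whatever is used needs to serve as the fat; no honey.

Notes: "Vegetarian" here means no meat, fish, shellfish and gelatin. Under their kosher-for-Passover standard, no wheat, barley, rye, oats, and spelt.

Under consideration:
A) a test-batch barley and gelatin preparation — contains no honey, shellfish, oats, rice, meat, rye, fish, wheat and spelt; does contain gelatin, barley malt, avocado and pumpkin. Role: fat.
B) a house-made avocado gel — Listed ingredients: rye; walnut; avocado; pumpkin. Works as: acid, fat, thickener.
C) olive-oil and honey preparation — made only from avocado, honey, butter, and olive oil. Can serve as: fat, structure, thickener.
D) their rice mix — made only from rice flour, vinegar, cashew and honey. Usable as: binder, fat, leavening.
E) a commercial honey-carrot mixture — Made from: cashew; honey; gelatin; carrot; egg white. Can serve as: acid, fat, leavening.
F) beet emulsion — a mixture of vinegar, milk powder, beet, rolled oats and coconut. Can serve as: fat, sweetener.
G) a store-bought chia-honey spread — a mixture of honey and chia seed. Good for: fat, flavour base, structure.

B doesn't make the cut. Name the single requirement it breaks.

kosher-for-Passover

usable as a fat: satisfied
vegetarian: satisfied
kosher-for-Passover: has rye — fails
honey-free: satisfied
rice-free: satisfied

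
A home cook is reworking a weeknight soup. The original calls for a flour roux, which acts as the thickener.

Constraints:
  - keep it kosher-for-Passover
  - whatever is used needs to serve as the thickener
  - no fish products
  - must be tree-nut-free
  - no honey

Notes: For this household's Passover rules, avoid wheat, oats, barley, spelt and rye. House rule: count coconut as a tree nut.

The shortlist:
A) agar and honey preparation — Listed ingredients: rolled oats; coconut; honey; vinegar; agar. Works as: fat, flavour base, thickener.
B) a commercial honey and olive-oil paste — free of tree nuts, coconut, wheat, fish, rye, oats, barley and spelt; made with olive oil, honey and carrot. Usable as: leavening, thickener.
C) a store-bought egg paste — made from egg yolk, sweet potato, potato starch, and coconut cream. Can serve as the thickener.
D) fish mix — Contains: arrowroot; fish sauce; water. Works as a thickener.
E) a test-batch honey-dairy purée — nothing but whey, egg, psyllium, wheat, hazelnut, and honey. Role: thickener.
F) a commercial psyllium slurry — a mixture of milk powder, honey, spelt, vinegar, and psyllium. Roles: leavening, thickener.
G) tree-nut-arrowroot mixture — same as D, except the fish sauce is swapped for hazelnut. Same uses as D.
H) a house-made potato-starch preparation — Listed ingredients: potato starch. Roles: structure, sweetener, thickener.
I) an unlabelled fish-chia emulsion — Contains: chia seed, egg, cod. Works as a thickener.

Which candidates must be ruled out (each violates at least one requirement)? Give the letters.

A, B, C, D, E, F, G, I

A: has rolled oats, so not kosher-for-Passover; has honey, so not honey-free (and 1 more) — no
B: has honey, so not honey-free — out
C: has coconut cream, so not tree-nut-free — reject
D: has fish sauce, so not fish-free — reject
E: has wheat, so not kosher-for-Passover; has honey, so not honey-free (and 1 more) — reject
F: has spelt, so not kosher-for-Passover; has honey, so not honey-free — out
G: has hazelnut, so not tree-nut-free — reject
H: only potato starch; none excluded — valid
I: has cod, so not fish-free — out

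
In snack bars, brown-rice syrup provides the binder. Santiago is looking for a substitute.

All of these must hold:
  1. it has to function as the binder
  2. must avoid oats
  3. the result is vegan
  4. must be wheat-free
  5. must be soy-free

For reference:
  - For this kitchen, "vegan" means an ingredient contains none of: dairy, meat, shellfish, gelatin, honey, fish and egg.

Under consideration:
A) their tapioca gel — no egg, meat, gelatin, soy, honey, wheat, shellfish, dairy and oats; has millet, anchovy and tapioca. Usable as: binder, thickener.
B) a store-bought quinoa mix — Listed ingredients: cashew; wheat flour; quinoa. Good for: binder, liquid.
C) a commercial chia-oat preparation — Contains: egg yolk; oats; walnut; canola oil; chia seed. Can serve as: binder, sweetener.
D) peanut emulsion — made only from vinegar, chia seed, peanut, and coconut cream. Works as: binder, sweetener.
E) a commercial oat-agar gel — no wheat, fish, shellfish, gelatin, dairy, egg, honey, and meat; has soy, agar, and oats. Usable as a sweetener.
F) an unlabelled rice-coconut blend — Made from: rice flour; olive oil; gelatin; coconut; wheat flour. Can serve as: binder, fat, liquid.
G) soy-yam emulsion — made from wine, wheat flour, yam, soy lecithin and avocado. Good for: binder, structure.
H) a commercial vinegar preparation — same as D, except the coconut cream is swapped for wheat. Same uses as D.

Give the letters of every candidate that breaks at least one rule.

A: has anchovy, so not vegan — out
B: has wheat flour, so not wheat-free — no
C: has egg yolk, so not vegan; has oats, so not oat-free — reject
D: coconut cream and peanut etc. — none of it excluded — valid
E: not usable as a binder; has oats, so not oat-free (and 1 more) — no
F: has gelatin, so not vegan; has wheat flour, so not wheat-free — reject
G: has wheat flour, so not wheat-free; has soy lecithin, so not soy-free — reject
H: has wheat, so not wheat-free — reject

A, B, C, E, F, G, H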